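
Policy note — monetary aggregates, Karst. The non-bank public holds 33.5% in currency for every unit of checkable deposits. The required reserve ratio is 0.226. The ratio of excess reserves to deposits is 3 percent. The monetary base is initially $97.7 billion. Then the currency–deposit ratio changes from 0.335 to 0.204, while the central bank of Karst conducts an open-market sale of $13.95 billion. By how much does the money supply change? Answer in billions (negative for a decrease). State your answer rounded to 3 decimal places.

-1.486 billion

Before: m₁ = (1 + 0.335) / (0.226 + 0.03 + 0.335) ≈ 2.258883, MB₁ = 97.7, so M₁ = 2.258883 × 97.7 ≈ 220.6929 billion.
After: m₂ = (1 + 0.204) / (0.226 + 0.03 + 0.204) ≈ 2.617391, MB₂ = 97.7 − 13.95 = 83.75, so M₂ = 2.617391 × 83.75 ≈ 219.2065 billion.
ΔM = M₂ − M₁ = 219.2065 − 220.6929 = -1.4864 billion.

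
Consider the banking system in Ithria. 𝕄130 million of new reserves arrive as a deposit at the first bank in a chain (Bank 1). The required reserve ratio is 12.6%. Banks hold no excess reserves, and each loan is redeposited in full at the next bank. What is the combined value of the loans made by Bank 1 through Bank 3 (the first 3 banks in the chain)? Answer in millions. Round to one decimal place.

Bank i lends (1 − rr)^i of the original deposit: Bank 1 lends 130·0.8740 = 113.6200, Bank 2 lends 130·0.8740² ≈ 99.3039, and so on.
Summing a geometric series: total = 130·[0.8740·(1 − 0.8740^3) / (1 − 0.8740)] ≈ 299.7155 million.

𝕄299.7 million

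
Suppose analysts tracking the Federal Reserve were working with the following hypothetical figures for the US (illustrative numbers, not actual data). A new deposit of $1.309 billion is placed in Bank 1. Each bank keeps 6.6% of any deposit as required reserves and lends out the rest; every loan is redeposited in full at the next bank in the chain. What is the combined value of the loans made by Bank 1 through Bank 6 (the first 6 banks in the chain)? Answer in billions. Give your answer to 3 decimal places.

Bank i lends (1 − rr)^i of the original deposit: Bank 1 lends 1.309·0.9340 ≈ 1.2226, Bank 2 lends 1.309·0.9340² ≈ 1.1419, and so on.
Summing a geometric series: total = 1.309·[0.9340·(1 − 0.9340^6) / (1 − 0.9340)] ≈ 6.2266 billion.

$6.227 billion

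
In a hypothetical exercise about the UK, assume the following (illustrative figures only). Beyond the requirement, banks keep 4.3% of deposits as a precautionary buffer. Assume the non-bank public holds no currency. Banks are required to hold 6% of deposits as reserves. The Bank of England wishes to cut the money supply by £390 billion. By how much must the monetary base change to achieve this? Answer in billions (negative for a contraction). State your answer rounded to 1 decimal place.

-40.2 billion

The money multiplier is m = 1 / (rr + e) = 1 / (0.06 + 0.043) ≈ 9.70874.
ΔMB = ΔM / m = (−390) / 9.70874 ≈ -40.17 billion.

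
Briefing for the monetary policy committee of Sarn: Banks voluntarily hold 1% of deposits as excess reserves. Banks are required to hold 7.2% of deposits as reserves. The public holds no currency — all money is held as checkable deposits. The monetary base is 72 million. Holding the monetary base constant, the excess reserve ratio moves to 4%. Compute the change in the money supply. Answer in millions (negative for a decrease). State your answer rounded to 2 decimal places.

-235.19 million

Initially m₁ = 1 / (0.072 + 0.01) ≈ 12.19512, so M₁ = 12.19512 × 72 ≈ 878.0486 million.
After the change m₂ = 1 / (0.072 + 0.04) ≈ 8.92857, so M₂ = 8.92857 × 72 ≈ 642.857 million.
ΔM = M₂ − M₁ = 642.857 − 878.0486 = -235.1916 million.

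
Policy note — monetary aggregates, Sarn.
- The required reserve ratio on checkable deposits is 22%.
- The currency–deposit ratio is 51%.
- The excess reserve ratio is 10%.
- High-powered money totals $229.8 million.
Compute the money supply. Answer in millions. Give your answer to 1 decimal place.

The money multiplier is m = (1 + c) / (rr + e + c) = (1 + 0.51) / (0.22 + 0.1 + 0.51) ≈ 1.81928.
So M = m × MB = 1.81928 × 229.8 ≈ 418.0705 million.

$418.1 million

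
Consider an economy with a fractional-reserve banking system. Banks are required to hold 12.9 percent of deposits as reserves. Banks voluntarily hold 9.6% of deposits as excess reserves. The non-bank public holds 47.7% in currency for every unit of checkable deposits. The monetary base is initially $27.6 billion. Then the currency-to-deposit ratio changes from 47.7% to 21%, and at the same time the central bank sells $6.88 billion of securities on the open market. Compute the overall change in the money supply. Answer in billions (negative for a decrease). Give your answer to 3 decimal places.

-0.435 billion

Before: m₁ = (1 + 0.477) / (0.129 + 0.096 + 0.477) ≈ 2.103989, MB₁ = 27.6, so M₁ = 2.103989 × 27.6 ≈ 58.0701 billion.
After: m₂ = (1 + 0.21) / (0.129 + 0.096 + 0.21) ≈ 2.781609, MB₂ = 27.6 − 6.88 = 20.72, so M₂ = 2.781609 × 20.72 ≈ 57.6349 billion.
ΔM = M₂ − M₁ = 57.6349 − 58.0701 = -0.4352 billion.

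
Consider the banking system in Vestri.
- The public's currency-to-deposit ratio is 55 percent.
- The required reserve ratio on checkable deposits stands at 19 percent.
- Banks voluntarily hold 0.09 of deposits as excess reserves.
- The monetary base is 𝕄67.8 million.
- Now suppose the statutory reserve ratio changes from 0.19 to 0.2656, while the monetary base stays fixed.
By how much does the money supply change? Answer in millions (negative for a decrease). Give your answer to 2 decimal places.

Initially m₁ = (1 + 0.55) / (0.19 + 0.09 + 0.55) ≈ 1.86747, so M₁ = 1.86747 × 67.8 ≈ 126.6145 million.
After the change m₂ = (1 + 0.55) / (0.2656 + 0.09 + 0.55) ≈ 1.71157, so M₂ = 1.71157 × 67.8 ≈ 116.0444 million.
ΔM = M₂ − M₁ = 116.0444 − 126.6145 = -10.5701 million.

-10.57 million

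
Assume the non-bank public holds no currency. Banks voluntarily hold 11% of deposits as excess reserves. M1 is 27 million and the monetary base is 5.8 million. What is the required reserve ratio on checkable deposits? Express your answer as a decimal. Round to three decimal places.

0.105

Using m = M/MB = 27/5.8 ≈ 4.655172. Since m = (1 + c)/(c + rr + e), the denominator satisfies c + rr + e = (1 + c)/m = (1 + 0) / 4.655172 ≈ 0.214815.
With c = 0 and e = 0.11, the required reserve ratio on checkable deposits is 0.214815 − 0 − 0.11 = 0.104815.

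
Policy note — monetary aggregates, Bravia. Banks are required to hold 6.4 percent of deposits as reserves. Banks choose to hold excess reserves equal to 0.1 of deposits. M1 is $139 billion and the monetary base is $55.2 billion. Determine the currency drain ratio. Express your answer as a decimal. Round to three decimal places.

Using m = M/MB = 139/55.2 ≈ 2.518116. From m = (1 + c)/(c + rr + e), rearranging gives 1 + c = m·(c + rr + e), so c·(1 − m) = m·(rr + e) − 1.
Hence c = [m·(rr + e) − 1]/(1 − m) = [2.518116 × (0.064 + 0.1) − 1] / (1 − 2.518116) ≈ 0.386683.

0.387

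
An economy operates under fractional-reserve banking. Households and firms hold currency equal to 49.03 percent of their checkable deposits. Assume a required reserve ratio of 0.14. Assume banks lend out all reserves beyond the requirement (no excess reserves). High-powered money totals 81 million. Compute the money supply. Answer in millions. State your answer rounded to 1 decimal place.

191.5 million

The money multiplier is m = (1 + c) / (rr + c) = (1 + 0.4903) / (0.14 + 0.4903) ≈ 2.3644.
So M = m × MB = 2.3644 × 81 = 191.5164 million.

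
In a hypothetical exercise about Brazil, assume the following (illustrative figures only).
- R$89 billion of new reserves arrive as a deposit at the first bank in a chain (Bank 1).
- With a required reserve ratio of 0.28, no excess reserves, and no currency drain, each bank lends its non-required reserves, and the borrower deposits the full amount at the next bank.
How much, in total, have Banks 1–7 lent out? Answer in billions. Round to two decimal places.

Bank i lends (1 − rr)^i of the original deposit: Bank 1 lends 89·0.7200 = 64.0800, Bank 2 lends 89·0.7200² = 46.1376, and so on.
Summing a geometric series: total = 89·[0.7200·(1 − 0.7200^7) / (1 − 0.7200)] ≈ 205.9014 billion.

R$205.90 billion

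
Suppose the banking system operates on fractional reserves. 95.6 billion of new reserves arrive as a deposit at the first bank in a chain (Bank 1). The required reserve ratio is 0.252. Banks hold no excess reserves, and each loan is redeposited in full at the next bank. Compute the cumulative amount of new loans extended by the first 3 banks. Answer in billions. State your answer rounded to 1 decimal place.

Bank i lends (1 − rr)^i of the original deposit: Bank 1 lends 95.6·0.7480 = 71.5088, Bank 2 lends 95.6·0.7480² ≈ 53.4886, and so on.
Summing a geometric series: total = 95.6·[0.7480·(1 − 0.7480^3) / (1 − 0.7480)] ≈ 165.0068 billion.

165.0 billion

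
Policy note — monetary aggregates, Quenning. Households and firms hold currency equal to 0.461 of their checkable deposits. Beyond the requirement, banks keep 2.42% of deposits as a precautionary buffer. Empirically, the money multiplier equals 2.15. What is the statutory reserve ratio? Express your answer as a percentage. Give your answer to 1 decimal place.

Using m = 2.15. Since m = (1 + c)/(c + rr + e), the denominator satisfies c + rr + e = (1 + c)/m = (1 + 0.461) / 2.15 ≈ 0.679535.
With c = 0.461 and e = 0.0242, the statutory reserve ratio is 0.679535 − 0.461 − 0.0242 = 0.194335.

19.4%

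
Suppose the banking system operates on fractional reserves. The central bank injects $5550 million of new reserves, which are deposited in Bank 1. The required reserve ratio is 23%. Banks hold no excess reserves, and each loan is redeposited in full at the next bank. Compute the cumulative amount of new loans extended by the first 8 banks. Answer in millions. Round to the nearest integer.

$16284 million

Bank i lends (1 − rr)^i of the original deposit: Bank 1 lends 5550·0.7700 = 4273.5000, Bank 2 lends 5550·0.7700² = 3290.5950, and so on.
Summing a geometric series: total = 5550·[0.7700·(1 − 0.7700^8) / (1 − 0.7700)] ≈ 16284.3830 million.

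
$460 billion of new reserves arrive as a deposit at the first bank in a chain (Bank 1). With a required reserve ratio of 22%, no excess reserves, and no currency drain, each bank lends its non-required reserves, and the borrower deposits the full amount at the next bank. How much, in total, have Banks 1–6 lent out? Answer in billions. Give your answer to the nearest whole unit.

Bank i lends (1 − rr)^i of the original deposit: Bank 1 lends 460·0.7800 = 358.8000, Bank 2 lends 460·0.7800² = 279.8640, and so on.
Summing a geometric series: total = 460·[0.7800·(1 − 0.7800^6) / (1 − 0.7800)] ≈ 1263.6290 billion.

$1264 billion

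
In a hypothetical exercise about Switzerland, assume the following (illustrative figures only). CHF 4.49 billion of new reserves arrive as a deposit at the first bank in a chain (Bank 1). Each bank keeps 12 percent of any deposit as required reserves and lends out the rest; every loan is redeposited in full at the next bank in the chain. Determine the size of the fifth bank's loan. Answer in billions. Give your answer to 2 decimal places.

CHF 2.37 billion

Each bank lends a fraction (1 − rr) = 0.8800 of the deposit it receives, so Bank 5 receives 4.49·0.8800^4 and lends 4.49·0.8800^5 ≈ 2.3695 billion.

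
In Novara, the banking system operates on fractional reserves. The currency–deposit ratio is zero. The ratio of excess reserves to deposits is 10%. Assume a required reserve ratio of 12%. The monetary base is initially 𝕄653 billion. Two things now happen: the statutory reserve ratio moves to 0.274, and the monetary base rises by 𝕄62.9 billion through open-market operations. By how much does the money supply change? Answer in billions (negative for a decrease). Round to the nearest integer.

Before: m₁ = 1 / (0.12 + 0.1) ≈ 4.5455, MB₁ = 653, so M₁ = 4.5455 × 653 = 2968.2115 billion.
After: m₂ = 1 / (0.274 + 0.1) ≈ 2.6738, MB₂ = 653 + 62.9 = 715.9, so M₂ = 2.6738 × 715.9 ≈ 1914.1734 billion.
ΔM = M₂ − M₁ = 1914.1734 − 2968.2115 = -1054.0381 billion.

-1054 billion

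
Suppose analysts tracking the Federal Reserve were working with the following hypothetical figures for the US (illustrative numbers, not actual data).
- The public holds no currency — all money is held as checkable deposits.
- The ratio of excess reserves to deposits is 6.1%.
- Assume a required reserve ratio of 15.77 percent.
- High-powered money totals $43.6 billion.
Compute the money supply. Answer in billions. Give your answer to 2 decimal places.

$199.36 billion

The money multiplier is m = 1 / (rr + e) = 1 / (0.1577 + 0.061) ≈ 4.57247.
So M = m × MB = 4.57247 × 43.6 ≈ 199.3597 billion.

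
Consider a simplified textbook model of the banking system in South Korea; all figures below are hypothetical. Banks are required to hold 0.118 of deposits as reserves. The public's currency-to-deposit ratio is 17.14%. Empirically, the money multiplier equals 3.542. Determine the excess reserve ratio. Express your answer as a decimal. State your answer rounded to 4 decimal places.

0.0413

Using m = 3.542. Since m = (1 + c)/(c + rr + e), the denominator satisfies c + rr + e = (1 + c)/m = (1 + 0.1714) / 3.542 ≈ 0.330717.
With c = 0.1714 and rr = 0.118, the excess reserve ratio is 0.330717 − 0.1714 − 0.118 = 0.041317.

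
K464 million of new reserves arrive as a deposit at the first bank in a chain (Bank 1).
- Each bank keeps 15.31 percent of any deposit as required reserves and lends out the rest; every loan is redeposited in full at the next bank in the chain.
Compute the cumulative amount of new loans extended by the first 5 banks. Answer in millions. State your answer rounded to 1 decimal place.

Bank i lends (1 − rr)^i of the original deposit: Bank 1 lends 464·0.8469 = 392.9616, Bank 2 lends 464·0.8469² ≈ 332.7992, and so on.
Summing a geometric series: total = 464·[0.8469·(1 − 0.8469^5) / (1 − 0.8469)] ≈ 1448.4574 million.

K1448.5 million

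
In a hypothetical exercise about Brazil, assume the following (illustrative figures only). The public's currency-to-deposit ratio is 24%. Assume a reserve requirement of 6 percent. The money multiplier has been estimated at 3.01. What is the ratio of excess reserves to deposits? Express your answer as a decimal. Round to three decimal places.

Using m = 3.01. Since m = (1 + c)/(c + rr + e), the denominator satisfies c + rr + e = (1 + c)/m = (1 + 0.24) / 3.01 ≈ 0.411960.
With c = 0.24 and rr = 0.06, the ratio of excess reserves to deposits is 0.411960 − 0.24 − 0.06 = 0.11196.

0.112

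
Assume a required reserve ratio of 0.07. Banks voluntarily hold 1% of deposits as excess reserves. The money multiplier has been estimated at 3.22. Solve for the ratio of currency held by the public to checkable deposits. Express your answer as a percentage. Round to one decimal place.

Using m = 3.22. From m = (1 + c)/(c + rr + e), rearranging gives 1 + c = m·(c + rr + e), so c·(1 − m) = m·(rr + e) − 1.
Hence c = [m·(rr + e) − 1]/(1 − m) = [3.22 × (0.07 + 0.01) − 1] / (1 − 3.22) ≈ 0.334414.

33.4%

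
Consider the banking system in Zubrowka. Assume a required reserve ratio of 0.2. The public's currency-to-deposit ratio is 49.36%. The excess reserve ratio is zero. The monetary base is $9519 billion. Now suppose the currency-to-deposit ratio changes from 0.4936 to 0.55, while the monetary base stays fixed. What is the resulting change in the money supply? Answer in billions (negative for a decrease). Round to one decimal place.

Initially m₁ = (1 + 0.4936) / (0.2 + 0.4936) ≈ 2.153403, so M₁ = 2.153403 × 9519 ≈ 20498.2432 billion.
After the change m₂ = (1 + 0.55) / (0.2 + 0.55) ≈ 2.066667, so M₂ = 2.066667 × 9519 ≈ 19672.6032 billion.
ΔM = M₂ − M₁ = 19672.6032 − 20498.2432 = -825.64 billion.

-825.6 billion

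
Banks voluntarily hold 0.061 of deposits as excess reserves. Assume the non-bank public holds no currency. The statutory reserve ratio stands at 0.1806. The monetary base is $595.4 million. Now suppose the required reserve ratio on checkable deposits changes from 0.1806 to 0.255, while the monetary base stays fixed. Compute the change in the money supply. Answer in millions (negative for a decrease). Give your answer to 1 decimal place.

Initially m₁ = 1 / (0.1806 + 0.061) ≈ 4.13907, so M₁ = 4.13907 × 595.4 ≈ 2464.4023 million.
After the change m₂ = 1 / (0.255 + 0.061) ≈ 3.16456, so M₂ = 3.16456 × 595.4 ≈ 1884.179 million.
ΔM = M₂ − M₁ = 1884.179 − 2464.4023 = -580.2233 million.

-580.2 million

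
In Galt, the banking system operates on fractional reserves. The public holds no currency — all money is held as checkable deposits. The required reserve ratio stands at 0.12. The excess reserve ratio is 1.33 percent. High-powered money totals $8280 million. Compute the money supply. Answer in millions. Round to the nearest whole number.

$62116 million

The money multiplier is m = 1 / (rr + e) = 1 / (0.12 + 0.0133) ≈ 7.50188.
So M = m × MB = 7.50188 × 8280 = 62115.5664 million.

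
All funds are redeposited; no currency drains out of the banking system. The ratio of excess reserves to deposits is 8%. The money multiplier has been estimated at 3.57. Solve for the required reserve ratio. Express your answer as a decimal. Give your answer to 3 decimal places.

Using m = 3.57. Since m = (1 + c)/(c + rr + e), the denominator satisfies c + rr + e = (1 + c)/m = (1 + 0) / 3.57 ≈ 0.280112.
With c = 0 and e = 0.08, the required reserve ratio is 0.280112 − 0 − 0.08 = 0.200112.

0.200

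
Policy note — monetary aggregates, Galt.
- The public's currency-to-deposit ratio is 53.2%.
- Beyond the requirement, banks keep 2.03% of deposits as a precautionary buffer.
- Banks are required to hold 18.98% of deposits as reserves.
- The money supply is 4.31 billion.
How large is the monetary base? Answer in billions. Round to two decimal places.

2.09 billion

The money multiplier is m = (1 + c) / (rr + e + c) = (1 + 0.532) / (0.1898 + 0.0203 + 0.532) ≈ 2.0644.
MB = M / m = 4.31 / 2.0644 ≈ 2.0878 billion.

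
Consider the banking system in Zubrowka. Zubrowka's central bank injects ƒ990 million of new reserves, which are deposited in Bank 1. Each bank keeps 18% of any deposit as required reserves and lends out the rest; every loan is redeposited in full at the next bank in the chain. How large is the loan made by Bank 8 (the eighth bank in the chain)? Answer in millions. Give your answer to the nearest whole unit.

ƒ202 million

Each bank lends a fraction (1 − rr) = 0.8200 of the deposit it receives, so Bank 8 receives 990·0.8200^7 and lends 990·0.8200^8 ≈ 202.3699 million.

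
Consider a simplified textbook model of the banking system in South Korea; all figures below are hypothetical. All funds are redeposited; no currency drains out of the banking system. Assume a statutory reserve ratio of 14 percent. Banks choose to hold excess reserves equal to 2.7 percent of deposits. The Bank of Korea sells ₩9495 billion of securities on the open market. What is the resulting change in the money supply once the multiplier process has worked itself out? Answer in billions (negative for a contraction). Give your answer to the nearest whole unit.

The money multiplier is m = 1 / (rr + e) = 1 / (0.14 + 0.027) ≈ 5.98802.
The sale removes 9495 billion of base, so ΔM = m × ΔMB = 5.98802 × (−9495) = -56856.2499 billion.

-56856 billion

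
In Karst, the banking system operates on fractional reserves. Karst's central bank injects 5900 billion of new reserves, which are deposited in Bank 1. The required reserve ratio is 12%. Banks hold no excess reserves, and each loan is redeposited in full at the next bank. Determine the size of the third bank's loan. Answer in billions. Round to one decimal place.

4020.7 billion

Each bank lends a fraction (1 − rr) = 0.8800 of the deposit it receives, so Bank 3 receives 5900·0.8800^2 and lends 5900·0.8800^3 = 4020.6848 billion.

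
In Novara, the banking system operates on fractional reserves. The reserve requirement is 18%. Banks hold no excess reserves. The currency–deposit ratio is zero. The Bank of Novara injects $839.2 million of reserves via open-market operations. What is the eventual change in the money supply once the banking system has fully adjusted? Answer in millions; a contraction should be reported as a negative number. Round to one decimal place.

$4662.2 million

The simple money multiplier is m = 1/rr = 1/0.18 ≈ 5.55556.
An open-market purchase increases the monetary base by 839.2 million, so ΔM = m × ΔMB = 5.55556 × 839.2 ≈ 4662.226 million.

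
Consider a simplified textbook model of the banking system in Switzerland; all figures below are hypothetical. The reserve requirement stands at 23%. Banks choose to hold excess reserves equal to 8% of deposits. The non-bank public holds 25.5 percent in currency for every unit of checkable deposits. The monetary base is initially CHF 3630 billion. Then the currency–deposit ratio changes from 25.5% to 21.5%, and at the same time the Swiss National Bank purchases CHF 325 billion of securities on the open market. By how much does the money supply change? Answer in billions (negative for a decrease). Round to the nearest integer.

CHF 1090 billion

Before: m₁ = (1 + 0.255) / (0.23 + 0.08 + 0.255) ≈ 2.22124, MB₁ = 3630, so M₁ = 2.22124 × 3630 = 8063.1012 billion.
After: m₂ = (1 + 0.215) / (0.23 + 0.08 + 0.215) ≈ 2.31429, MB₂ = 3630 + 325 = 3955, so M₂ = 2.31429 × 3955 ≈ 9153.017 billion.
ΔM = M₂ − M₁ = 9153.017 − 8063.1012 = 1089.9158 billion.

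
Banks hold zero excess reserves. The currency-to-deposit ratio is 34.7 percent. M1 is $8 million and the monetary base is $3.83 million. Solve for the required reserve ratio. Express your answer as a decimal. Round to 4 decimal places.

Using m = M/MB = 8/3.83 ≈ 2.088773. Since m = (1 + c)/(c + rr + e), the denominator satisfies c + rr + e = (1 + c)/m = (1 + 0.347) / 2.088773 ≈ 0.644876.
With c = 0.347 and e = 0, the required reserve ratio is 0.644876 − 0.347 − 0 = 0.297876.

0.2979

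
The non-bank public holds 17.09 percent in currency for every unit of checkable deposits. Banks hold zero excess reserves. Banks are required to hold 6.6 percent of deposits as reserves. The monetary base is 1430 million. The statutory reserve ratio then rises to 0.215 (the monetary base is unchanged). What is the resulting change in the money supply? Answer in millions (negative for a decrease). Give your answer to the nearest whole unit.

-2729 million

Initially m₁ = (1 + 0.1709) / (0.066 + 0.1709) ≈ 4.94259, so M₁ = 4.94259 × 1430 = 7067.9037 million.
After the change m₂ = (1 + 0.1709) / (0.215 + 0.1709) ≈ 3.03421, so M₂ = 3.03421 × 1430 = 4338.9203 million.
ΔM = M₂ − M₁ = 4338.9203 − 7067.9037 = -2728.9834 million.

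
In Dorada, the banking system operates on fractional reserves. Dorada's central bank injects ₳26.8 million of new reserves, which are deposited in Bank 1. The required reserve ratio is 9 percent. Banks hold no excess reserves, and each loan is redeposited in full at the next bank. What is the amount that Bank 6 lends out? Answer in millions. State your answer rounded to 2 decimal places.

Each bank lends a fraction (1 − rr) = 0.9100 of the deposit it receives, so Bank 6 receives 26.8·0.9100^5 and lends 26.8·0.9100^6 ≈ 15.2189 million.

₳15.22 million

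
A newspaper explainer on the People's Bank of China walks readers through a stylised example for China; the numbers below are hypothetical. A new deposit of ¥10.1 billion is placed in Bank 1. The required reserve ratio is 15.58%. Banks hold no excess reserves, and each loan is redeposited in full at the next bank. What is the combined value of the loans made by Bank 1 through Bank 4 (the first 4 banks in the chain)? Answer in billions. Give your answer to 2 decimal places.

Bank i lends (1 − rr)^i of the original deposit: Bank 1 lends 10.1·0.8442 ≈ 8.5264, Bank 2 lends 10.1·0.8442² ≈ 7.1980, and so on.
Summing a geometric series: total = 10.1·[0.8442·(1 − 0.8442^4) / (1 − 0.8442)] ≈ 26.9308 billion.

¥26.93 billion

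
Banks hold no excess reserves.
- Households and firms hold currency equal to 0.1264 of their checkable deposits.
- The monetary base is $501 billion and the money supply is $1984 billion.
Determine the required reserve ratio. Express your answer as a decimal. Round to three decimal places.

0.158

Using m = M/MB = 1984/501 ≈ 3.960080. Since m = (1 + c)/(c + rr + e), the denominator satisfies c + rr + e = (1 + c)/m = (1 + 0.1264) / 3.960080 ≈ 0.284439.
With c = 0.1264 and e = 0, the required reserve ratio is 0.284439 − 0.1264 − 0 = 0.158039.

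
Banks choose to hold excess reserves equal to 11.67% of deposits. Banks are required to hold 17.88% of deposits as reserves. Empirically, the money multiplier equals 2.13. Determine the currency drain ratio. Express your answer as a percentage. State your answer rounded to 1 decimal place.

Using m = 2.13. From m = (1 + c)/(c + rr + e), rearranging gives 1 + c = m·(c + rr + e), so c·(1 − m) = m·(rr + e) − 1.
Hence c = [m·(rr + e) − 1]/(1 − m) = [2.13 × (0.1788 + 0.1167) − 1] / (1 − 2.13) ≈ 0.327951.

32.8%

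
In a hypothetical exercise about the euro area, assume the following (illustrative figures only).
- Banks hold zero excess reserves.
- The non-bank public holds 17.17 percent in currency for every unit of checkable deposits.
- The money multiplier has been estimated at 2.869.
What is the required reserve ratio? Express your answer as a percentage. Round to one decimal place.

23.7%

Using m = 2.869. Since m = (1 + c)/(c + rr + e), the denominator satisfies c + rr + e = (1 + c)/m = (1 + 0.1717) / 2.869 ≈ 0.408400.
With c = 0.1717 and e = 0, the required reserve ratio is 0.408400 − 0.1717 − 0 = 0.2367.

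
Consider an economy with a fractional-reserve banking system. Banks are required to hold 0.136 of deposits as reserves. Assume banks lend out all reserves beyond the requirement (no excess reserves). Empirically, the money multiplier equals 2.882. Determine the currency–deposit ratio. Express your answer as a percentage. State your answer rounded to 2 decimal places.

Using m = 2.882. From m = (1 + c)/(c + rr + e), rearranging gives 1 + c = m·(c + rr + e), so c·(1 − m) = m·(rr + e) − 1.
Hence c = [m·(rr + e) − 1]/(1 − m) = [2.882 × (0.136 + 0) − 1] / (1 − 2.882) ≈ 0.323086.

32.31%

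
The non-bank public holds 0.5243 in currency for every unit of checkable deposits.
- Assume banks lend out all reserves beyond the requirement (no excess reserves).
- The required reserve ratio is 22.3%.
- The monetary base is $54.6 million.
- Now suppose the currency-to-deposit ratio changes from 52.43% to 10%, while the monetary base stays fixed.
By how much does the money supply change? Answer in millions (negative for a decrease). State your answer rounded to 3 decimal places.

Initially m₁ = (1 + 0.5243) / (0.223 + 0.5243) ≈ 2.039743, so M₁ = 2.039743 × 54.6 ≈ 111.37 million.
After the change m₂ = (1 + 0.1) / (0.223 + 0.1) ≈ 3.405573, so M₂ = 3.405573 × 54.6 ≈ 185.9443 million.
ΔM = M₂ − M₁ = 185.9443 − 111.37 = 74.5743 million.

$74.574 million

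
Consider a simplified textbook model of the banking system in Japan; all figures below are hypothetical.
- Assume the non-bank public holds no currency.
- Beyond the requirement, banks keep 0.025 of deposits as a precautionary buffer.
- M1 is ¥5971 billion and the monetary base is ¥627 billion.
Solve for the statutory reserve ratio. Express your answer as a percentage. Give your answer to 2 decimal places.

Using m = M/MB = 5971/627 ≈ 9.523126. Since m = (1 + c)/(c + rr + e), the denominator satisfies c + rr + e = (1 + c)/m = (1 + 0) / 9.523126 ≈ 0.105008.
With c = 0 and e = 0.025, the statutory reserve ratio is 0.105008 − 0 − 0.025 = 0.080008.

8.00%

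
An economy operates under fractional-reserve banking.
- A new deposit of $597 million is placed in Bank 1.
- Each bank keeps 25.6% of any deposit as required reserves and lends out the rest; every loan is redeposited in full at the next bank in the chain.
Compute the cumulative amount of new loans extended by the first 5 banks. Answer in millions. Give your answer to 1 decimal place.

$1339.5 million

Bank i lends (1 − rr)^i of the original deposit: Bank 1 lends 597·0.7440 = 444.1680, Bank 2 lends 597·0.7440² ≈ 330.4610, and so on.
Summing a geometric series: total = 597·[0.7440·(1 − 0.7440^5) / (1 − 0.7440)] ≈ 1339.5080 million.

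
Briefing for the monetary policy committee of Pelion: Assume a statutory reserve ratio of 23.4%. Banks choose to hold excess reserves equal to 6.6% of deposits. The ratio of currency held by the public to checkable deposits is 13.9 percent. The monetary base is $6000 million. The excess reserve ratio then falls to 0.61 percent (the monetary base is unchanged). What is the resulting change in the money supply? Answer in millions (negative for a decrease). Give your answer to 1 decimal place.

$2459.7 million

Initially m₁ = (1 + 0.139) / (0.234 + 0.066 + 0.139) ≈ 2.594533, so M₁ = 2.594533 × 6000 = 15567.198 million.
After the change m₂ = (1 + 0.139) / (0.234 + 0.0061 + 0.139) ≈ 3.004484, so M₂ = 3.004484 × 6000 = 18026.904 million.
ΔM = M₂ − M₁ = 18026.904 − 15567.198 = 2459.706 million.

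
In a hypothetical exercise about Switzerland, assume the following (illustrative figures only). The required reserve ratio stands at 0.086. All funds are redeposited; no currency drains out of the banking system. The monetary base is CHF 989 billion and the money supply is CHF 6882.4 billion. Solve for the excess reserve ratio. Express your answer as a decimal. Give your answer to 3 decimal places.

0.058

Using m = M/MB = 6882.4/989 ≈ 6.958948. Since m = (1 + c)/(c + rr + e), the denominator satisfies c + rr + e = (1 + c)/m = (1 + 0) / 6.958948 ≈ 0.143700.
With c = 0 and rr = 0.086, the excess reserve ratio is 0.143700 − 0 − 0.086 = 0.0577.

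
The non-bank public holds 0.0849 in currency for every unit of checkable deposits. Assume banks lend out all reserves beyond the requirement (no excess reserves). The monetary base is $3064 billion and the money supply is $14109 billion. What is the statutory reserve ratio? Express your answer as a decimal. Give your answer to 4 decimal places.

Using m = M/MB = 14109/3064 ≈ 4.604765. Since m = (1 + c)/(c + rr + e), the denominator satisfies c + rr + e = (1 + c)/m = (1 + 0.0849) / 4.604765 ≈ 0.235604.
With c = 0.0849 and e = 0, the statutory reserve ratio is 0.235604 − 0.0849 − 0 = 0.150704.

0.1507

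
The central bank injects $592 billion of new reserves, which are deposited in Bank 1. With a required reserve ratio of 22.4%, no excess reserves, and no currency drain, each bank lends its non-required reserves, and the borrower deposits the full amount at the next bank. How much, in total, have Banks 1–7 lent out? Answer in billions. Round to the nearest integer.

$1703 billion

Bank i lends (1 − rr)^i of the original deposit: Bank 1 lends 592·0.7760 = 459.3920, Bank 2 lends 592·0.7760² ≈ 356.4882, and so on.
Summing a geometric series: total = 592·[0.7760·(1 − 0.7760^7) / (1 − 0.7760)] ≈ 1703.3470 billion.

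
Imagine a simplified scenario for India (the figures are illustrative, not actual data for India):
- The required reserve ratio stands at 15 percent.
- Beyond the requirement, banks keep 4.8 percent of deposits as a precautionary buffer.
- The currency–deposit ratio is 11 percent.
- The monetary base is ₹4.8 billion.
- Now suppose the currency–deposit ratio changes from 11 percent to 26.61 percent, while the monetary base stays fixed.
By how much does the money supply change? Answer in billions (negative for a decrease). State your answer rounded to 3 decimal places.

Initially m₁ = (1 + 0.11) / (0.15 + 0.048 + 0.11) ≈ 3.60390, so M₁ = 3.60390 × 4.8 ≈ 17.2987 billion.
After the change m₂ = (1 + 0.2661) / (0.15 + 0.048 + 0.2661) ≈ 2.72808, so M₂ = 2.72808 × 4.8 ≈ 13.0948 billion.
ΔM = M₂ − M₁ = 13.0948 − 17.2987 = -4.2039 billion.

-4.204 billion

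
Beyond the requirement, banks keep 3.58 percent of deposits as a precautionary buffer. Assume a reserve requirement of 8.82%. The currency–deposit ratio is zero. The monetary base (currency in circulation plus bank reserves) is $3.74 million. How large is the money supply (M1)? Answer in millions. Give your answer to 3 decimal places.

$30.161 million

The money multiplier is m = 1 / (rr + e) = 1 / (0.0882 + 0.0358) ≈ 8.06452.
So M = m × MB = 8.06452 × 3.74 ≈ 30.1613 million.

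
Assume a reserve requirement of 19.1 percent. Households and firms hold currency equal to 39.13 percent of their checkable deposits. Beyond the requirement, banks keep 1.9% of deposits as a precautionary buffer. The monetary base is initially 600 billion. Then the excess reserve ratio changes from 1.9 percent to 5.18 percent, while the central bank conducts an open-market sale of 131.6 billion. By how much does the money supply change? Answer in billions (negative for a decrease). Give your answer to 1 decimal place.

Before: m₁ = (1 + 0.3913) / (0.191 + 0.019 + 0.3913) ≈ 2.31382, MB₁ = 600, so M₁ = 2.31382 × 600 = 1388.292 billion.
After: m₂ = (1 + 0.3913) / (0.191 + 0.0518 + 0.3913) ≈ 2.19413, MB₂ = 600 − 131.6 = 468.4, so M₂ = 2.19413 × 468.4 ≈ 1027.7305 billion.
ΔM = M₂ − M₁ = 1027.7305 − 1388.292 = -360.5615 billion.

-360.6 billion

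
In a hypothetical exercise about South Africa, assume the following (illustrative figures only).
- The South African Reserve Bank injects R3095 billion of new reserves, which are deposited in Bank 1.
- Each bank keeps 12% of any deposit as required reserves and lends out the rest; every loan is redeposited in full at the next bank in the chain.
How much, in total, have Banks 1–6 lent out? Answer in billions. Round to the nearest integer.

Bank i lends (1 − rr)^i of the original deposit: Bank 1 lends 3095·0.8800 = 2723.6000, Bank 2 lends 3095·0.8800² = 2396.7680, and so on.
Summing a geometric series: total = 3095·[0.8800·(1 − 0.8800^6) / (1 − 0.8800)] ≈ 12156.2419 billion.

R12156 billion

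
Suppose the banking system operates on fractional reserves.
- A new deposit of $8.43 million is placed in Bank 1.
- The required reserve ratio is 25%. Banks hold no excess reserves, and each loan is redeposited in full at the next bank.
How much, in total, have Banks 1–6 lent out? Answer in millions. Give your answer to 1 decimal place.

Bank i lends (1 − rr)^i of the original deposit: Bank 1 lends 8.43·0.7500 = 6.3225, Bank 2 lends 8.43·0.7500² ≈ 4.7419, and so on.
Summing a geometric series: total = 8.43·[0.7500·(1 − 0.7500^6) / (1 − 0.7500)] ≈ 20.7889 million.

$20.8 million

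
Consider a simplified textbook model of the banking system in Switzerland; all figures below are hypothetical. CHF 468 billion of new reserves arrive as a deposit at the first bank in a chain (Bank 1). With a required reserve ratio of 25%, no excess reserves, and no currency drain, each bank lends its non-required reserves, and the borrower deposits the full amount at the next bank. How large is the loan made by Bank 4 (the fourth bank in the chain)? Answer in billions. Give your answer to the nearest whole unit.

CHF 148 billion

Each bank lends a fraction (1 − rr) = 0.7500 of the deposit it receives, so Bank 4 receives 468·0.7500^3 and lends 468·0.7500^4 ≈ 148.0781 billion.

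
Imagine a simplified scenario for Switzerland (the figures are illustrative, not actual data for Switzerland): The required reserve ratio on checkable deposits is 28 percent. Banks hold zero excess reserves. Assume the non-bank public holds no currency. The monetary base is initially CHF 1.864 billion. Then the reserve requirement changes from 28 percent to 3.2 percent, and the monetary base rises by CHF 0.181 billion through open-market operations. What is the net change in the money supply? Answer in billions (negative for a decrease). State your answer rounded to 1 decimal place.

Before: m₁ = 1 / (0.28) ≈ 3.5714, MB₁ = 1.864, so M₁ = 3.5714 × 1.864 ≈ 6.6571 billion.
After: m₂ = 1 / (0.032) = 31.25, MB₂ = 1.864 + 0.181 = 2.045, so M₂ = 31.25 × 2.045 ≈ 63.9062 billion.
ΔM = M₂ − M₁ = 63.9062 − 6.6571 = 57.2491 billion.

CHF 57.2 billion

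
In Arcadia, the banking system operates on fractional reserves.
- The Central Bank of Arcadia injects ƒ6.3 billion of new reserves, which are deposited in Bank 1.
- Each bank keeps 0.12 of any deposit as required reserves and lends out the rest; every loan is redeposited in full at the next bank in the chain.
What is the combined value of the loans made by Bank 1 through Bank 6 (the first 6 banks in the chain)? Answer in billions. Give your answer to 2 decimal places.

Bank i lends (1 − rr)^i of the original deposit: Bank 1 lends 6.3·0.8800 = 5.5440, Bank 2 lends 6.3·0.8800² ≈ 4.8787, and so on.
Summing a geometric series: total = 6.3·[0.8800·(1 − 0.8800^6) / (1 − 0.8800)] ≈ 24.7445 billion.

ƒ24.74 billion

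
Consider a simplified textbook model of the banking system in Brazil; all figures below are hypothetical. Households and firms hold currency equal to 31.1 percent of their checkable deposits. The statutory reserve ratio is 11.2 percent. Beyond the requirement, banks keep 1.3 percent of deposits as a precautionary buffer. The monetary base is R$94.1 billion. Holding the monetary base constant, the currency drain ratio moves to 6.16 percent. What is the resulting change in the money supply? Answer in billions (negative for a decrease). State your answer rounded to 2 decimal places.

Initially m₁ = (1 + 0.311) / (0.112 + 0.013 + 0.311) ≈ 3.00688, so M₁ = 3.00688 × 94.1 ≈ 282.9474 billion.
After the change m₂ = (1 + 0.0616) / (0.112 + 0.013 + 0.0616) ≈ 5.68917, so M₂ = 5.68917 × 94.1 ≈ 535.3509 billion.
ΔM = M₂ − M₁ = 535.3509 − 282.9474 = 252.4035 billion.

R$252.40 billion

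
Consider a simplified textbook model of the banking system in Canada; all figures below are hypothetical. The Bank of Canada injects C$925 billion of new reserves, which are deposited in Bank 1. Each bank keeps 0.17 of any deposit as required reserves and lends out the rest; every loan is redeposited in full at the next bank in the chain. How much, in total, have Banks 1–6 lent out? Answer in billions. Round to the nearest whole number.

C$3040 billion

Bank i lends (1 − rr)^i of the original deposit: Bank 1 lends 925·0.8300 = 767.7500, Bank 2 lends 925·0.8300² = 637.2325, and so on.
Summing a geometric series: total = 925·[0.8300·(1 − 0.8300^6) / (1 − 0.8300)] ≈ 3039.6560 billion.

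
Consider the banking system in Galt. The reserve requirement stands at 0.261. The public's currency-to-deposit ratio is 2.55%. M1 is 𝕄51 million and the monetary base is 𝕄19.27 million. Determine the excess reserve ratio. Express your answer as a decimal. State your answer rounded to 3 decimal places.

Using m = M/MB = 51/19.27 ≈ 2.646601. Since m = (1 + c)/(c + rr + e), the denominator satisfies c + rr + e = (1 + c)/m = (1 + 0.0255) / 2.646601 ≈ 0.387478.
With c = 0.0255 and rr = 0.261, the excess reserve ratio is 0.387478 − 0.0255 − 0.261 = 0.100978.

0.101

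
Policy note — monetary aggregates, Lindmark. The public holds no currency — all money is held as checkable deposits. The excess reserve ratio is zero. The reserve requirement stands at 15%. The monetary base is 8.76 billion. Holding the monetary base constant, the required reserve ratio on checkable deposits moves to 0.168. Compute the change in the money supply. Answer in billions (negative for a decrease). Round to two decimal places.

-6.26 billion

Initially m₁ = 1 / (0.15) ≈ 6.6667, so M₁ = 6.6667 × 8.76 ≈ 58.4003 billion.
After the change m₂ = 1 / (0.168) ≈ 5.9524, so M₂ = 5.9524 × 8.76 ≈ 52.143 billion.
ΔM = M₂ − M₁ = 52.143 − 58.4003 = -6.2573 billion.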